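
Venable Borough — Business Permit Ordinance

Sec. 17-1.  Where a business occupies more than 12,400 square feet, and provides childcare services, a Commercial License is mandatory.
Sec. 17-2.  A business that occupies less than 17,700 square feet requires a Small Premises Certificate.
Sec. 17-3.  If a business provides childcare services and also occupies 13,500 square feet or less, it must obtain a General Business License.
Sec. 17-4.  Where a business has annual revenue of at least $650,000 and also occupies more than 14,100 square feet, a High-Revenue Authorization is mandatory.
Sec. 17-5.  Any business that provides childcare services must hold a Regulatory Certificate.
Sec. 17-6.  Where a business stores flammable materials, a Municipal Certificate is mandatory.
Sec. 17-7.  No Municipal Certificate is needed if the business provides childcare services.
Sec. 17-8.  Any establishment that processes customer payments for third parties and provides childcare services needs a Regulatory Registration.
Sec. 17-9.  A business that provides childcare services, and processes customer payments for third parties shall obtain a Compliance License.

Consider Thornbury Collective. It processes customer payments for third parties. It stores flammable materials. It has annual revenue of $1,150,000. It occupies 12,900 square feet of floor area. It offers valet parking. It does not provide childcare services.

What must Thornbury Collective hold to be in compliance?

Sec. 17-1. floor area 12,900 square feet > 12,400 square feet; does not provide childcare services → Commercial License not required.
Sec. 17-2. floor area 12,900 square feet < 17,700 square feet → Small Premises Certificate required.
Sec. 17-3. does not provide childcare services; floor area 12,900 square feet ≤ 13,500 square feet → General Business License not required.
Sec. 17-4. revenue $1,150,000 ≥ $650,000; floor area 12,900 square feet ≤ 14,100 square feet → High-Revenue Authorization not required.
Sec. 17-5. does not provide childcare services → Regulatory Certificate not required.
Sec. 17-6. stores flammable materials → Municipal Certificate required.
Sec. 17-7. does not provide childcare services → Municipal Certificate exemption does not apply.
Sec. 17-8. processes customer payments for third parties; does not provide childcare services → Regulatory Registration not required.
Sec. 17-9. does not provide childcare services; processes customer payments for third parties → Compliance License not required.

Municipal Certificate, Small Premises Certificate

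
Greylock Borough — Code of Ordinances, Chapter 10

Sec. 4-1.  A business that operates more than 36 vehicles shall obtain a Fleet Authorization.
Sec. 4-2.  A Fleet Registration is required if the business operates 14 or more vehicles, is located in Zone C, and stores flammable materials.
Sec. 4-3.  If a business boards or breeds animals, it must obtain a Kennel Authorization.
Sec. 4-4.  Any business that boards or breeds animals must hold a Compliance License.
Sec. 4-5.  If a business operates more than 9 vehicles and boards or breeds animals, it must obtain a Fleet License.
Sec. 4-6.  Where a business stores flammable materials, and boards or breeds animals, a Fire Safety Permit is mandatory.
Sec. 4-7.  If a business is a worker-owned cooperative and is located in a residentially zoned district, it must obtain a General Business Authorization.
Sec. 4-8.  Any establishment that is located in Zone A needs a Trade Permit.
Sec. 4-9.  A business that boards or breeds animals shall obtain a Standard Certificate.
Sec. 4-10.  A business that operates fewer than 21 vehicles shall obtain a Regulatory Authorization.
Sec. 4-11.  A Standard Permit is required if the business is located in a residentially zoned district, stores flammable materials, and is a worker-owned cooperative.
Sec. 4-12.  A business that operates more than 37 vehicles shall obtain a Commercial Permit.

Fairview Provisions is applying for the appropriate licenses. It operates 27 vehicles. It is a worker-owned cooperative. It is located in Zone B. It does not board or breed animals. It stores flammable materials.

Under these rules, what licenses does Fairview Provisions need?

Sec. 4-1. vehicles 27 ≤ 36 → Fleet Authorization not required.
Sec. 4-2. vehicles 27 ≥ 14; is located in Zone B (not: is located in Zone C); stores flammable materials → Fleet Registration not required.
Sec. 4-3. does not board or breed animals → Kennel Authorization not required.
Sec. 4-4. does not board or breed animals → Compliance License not required.
Sec. 4-5. vehicles 27 > 9; does not board or breed animals → Fleet License not required.
Sec. 4-6. stores flammable materials; does not board or breed animals → Fire Safety Permit not required.
Sec. 4-7. is a worker-owned cooperative; is located in Zone B (not: is located in a residentially zoned district) → General Business Authorization not required.
Sec. 4-8. is located in Zone B (not: is located in Zone A) → Trade Permit not required.
Sec. 4-9. does not board or breed animals → Standard Certificate not required.
Sec. 4-10. vehicles 27 ≥ 21 → Regulatory Authorization not required.
Sec. 4-11. is located in Zone B (not: is located in a residentially zoned district); stores flammable materials; is a worker-owned cooperative → Standard Permit not required.
Sec. 4-12. vehicles 27 ≤ 37 → Commercial Permit not required.

None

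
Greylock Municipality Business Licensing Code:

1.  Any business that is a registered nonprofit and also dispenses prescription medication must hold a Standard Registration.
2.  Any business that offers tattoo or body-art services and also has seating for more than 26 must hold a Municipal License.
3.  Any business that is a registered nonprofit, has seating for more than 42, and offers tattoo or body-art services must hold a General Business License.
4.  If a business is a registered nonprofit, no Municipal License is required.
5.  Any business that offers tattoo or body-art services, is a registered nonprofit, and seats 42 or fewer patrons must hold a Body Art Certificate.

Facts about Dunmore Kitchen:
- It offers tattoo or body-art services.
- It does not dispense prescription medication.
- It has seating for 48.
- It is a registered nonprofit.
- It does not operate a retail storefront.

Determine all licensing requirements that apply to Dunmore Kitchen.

1. is a registered nonprofit; does not dispense prescription medication → Standard Registration not required.
2. offers tattoo or body-art services; seating 48 > 26 → Municipal License required.
3. is a registered nonprofit; seating 48 > 42; offers tattoo or body-art services → General Business License required.
4. is a registered nonprofit → exempt from Municipal License.
5. offers tattoo or body-art services; is a registered nonprofit; seating 48 > 42 → Body Art Certificate not required.

General Business License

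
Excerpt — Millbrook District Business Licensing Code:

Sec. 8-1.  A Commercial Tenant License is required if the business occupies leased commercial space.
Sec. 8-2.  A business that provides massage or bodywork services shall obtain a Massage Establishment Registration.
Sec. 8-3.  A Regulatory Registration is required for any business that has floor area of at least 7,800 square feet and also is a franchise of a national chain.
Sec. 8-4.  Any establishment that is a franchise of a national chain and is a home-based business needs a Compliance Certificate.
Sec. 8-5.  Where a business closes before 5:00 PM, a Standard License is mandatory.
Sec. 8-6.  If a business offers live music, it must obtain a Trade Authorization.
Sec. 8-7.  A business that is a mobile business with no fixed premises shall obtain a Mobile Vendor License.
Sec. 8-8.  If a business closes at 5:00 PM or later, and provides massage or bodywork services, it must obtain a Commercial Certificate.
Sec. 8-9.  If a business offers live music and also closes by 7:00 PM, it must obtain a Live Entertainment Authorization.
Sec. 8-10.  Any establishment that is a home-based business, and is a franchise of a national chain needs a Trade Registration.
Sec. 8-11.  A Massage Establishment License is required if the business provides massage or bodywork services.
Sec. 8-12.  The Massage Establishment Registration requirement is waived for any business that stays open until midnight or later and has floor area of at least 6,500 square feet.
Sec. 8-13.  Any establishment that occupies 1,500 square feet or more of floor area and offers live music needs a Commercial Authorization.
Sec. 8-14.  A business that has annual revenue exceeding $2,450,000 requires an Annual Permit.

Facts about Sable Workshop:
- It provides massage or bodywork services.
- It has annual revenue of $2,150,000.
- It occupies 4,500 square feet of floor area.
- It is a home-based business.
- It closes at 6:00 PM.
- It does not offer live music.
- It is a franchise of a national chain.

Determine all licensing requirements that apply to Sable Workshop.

Sec. 8-1. is a home-based business (not: occupies leased commercial space) → Commercial Tenant License not required.
Sec. 8-2. provides massage or bodywork services → Massage Establishment Registration required.
Sec. 8-3. floor area 4,500 square feet < 7,800 square feet; is a franchise of a national chain → Regulatory Registration not required.
Sec. 8-4. is a franchise of a national chain; is a home-based business → Compliance Certificate required.
Sec. 8-5. closes 6:00 PM, after 5:00 PM → Standard License not required.
Sec. 8-6. does not offer live music → Trade Authorization not required.
Sec. 8-7. is a home-based business (not: is a mobile business with no fixed premises) → Mobile Vendor License not required.
Sec. 8-8. closes 6:00 PM, after 5:00 PM; provides massage or bodywork services → Commercial Certificate required.
Sec. 8-9. does not offer live music; closes 6:00 PM, at/before 7:00 PM → Live Entertainment Authorization not required.
Sec. 8-10. is a home-based business; is a franchise of a national chain → Trade Registration required.
Sec. 8-11. provides massage or bodywork services → Massage Establishment License required.
Sec. 8-12. closes 6:00 PM, at/before midnight; floor area 4,500 square feet < 6,500 square feet → Massage Establishment Registration exemption does not apply.
Sec. 8-13. floor area 4,500 square feet ≥ 1,500 square feet; does not offer live music → Commercial Authorization not required.
Sec. 8-14. revenue $2,150,000 ≤ $2,450,000 → Annual Permit not required.

Commercial Certificate, Compliance Certificate, Massage Establishment License, Massage Establishment Registration, Trade Registration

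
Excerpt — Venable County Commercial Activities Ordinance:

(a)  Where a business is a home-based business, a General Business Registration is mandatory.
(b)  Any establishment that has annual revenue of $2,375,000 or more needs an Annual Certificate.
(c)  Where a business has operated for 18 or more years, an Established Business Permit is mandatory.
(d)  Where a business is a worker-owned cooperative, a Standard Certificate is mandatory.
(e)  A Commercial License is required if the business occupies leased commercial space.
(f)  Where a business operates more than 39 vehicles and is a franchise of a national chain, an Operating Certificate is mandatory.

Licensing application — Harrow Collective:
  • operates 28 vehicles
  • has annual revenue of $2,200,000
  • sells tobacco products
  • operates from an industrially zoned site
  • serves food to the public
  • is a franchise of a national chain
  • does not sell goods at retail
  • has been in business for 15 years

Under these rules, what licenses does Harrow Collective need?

None

(a) operates from an industrially zoned site (not: is a home-based business) → General Business Registration not required.
(b) revenue $2,200,000 < $2,375,000 → Annual Certificate not required.
(c) years in business 15 < 18 → Established Business Permit not required.
(d) is a franchise of a national chain (not: is a worker-owned cooperative) → Standard Certificate not required.
(e) operates from an industrially zoned site (not: occupies leased commercial space) → Commercial License not required.
(f) vehicles 28 ≤ 39; is a franchise of a national chain → Operating Certificate not required.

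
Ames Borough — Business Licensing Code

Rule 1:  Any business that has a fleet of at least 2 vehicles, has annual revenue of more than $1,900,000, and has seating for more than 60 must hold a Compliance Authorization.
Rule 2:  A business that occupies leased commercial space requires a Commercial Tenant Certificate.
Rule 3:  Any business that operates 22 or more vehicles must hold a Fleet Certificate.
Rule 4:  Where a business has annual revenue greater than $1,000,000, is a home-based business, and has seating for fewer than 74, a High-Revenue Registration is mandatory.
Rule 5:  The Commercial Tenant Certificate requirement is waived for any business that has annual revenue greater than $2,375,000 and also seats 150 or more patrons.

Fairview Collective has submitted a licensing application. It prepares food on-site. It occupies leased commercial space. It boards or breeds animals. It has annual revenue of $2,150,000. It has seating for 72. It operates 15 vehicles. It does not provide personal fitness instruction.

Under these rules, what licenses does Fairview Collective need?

Commercial Tenant Certificate, Compliance Authorization

Rule 1: vehicles 15 ≥ 2; revenue $2,150,000 > $1,900,000; seating 72 > 60 → Compliance Authorization required.
Rule 2: occupies leased commercial space → Commercial Tenant Certificate required.
Rule 3: vehicles 15 < 22 → Fleet Certificate not required.
Rule 4: revenue $2,150,000 > $1,000,000; occupies leased commercial space (not: is a home-based business); seating 72 < 74 → High-Revenue Registration not required.
Rule 5: revenue $2,150,000 ≤ $2,375,000; seating 72 < 150 → Commercial Tenant Certificate exemption does not apply.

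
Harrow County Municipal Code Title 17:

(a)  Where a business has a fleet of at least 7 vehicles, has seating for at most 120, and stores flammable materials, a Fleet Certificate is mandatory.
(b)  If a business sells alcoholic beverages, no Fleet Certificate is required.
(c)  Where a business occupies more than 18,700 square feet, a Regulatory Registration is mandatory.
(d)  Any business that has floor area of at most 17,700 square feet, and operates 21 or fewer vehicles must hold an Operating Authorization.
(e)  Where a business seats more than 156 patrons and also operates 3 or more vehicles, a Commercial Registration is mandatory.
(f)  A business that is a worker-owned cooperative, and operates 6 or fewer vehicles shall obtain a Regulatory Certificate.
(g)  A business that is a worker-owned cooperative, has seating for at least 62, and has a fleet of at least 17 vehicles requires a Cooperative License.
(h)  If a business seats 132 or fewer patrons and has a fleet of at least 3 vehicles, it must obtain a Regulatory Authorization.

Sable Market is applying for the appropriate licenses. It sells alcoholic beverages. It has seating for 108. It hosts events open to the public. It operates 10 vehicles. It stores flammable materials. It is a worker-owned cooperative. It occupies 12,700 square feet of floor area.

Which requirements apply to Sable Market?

(a) vehicles 10 ≥ 7; seating 108 ≤ 120; stores flammable materials → Fleet Certificate required.
(b) sells alcoholic beverages → exempt from Fleet Certificate.
(c) floor area 12,700 square feet ≤ 18,700 square feet → Regulatory Registration not required.
(d) floor area 12,700 square feet ≤ 17,700 square feet; vehicles 10 ≤ 21 → Operating Authorization required.
(e) seating 108 ≤ 156; vehicles 10 ≥ 3 → Commercial Registration not required.
(f) is a worker-owned cooperative; vehicles 10 > 6 → Regulatory Certificate not required.
(g) is a worker-owned cooperative; seating 108 ≥ 62; vehicles 10 < 17 → Cooperative License not required.
(h) seating 108 ≤ 132; vehicles 10 ≥ 3 → Regulatory Authorization required.

Operating Authorization, Regulatory Authorization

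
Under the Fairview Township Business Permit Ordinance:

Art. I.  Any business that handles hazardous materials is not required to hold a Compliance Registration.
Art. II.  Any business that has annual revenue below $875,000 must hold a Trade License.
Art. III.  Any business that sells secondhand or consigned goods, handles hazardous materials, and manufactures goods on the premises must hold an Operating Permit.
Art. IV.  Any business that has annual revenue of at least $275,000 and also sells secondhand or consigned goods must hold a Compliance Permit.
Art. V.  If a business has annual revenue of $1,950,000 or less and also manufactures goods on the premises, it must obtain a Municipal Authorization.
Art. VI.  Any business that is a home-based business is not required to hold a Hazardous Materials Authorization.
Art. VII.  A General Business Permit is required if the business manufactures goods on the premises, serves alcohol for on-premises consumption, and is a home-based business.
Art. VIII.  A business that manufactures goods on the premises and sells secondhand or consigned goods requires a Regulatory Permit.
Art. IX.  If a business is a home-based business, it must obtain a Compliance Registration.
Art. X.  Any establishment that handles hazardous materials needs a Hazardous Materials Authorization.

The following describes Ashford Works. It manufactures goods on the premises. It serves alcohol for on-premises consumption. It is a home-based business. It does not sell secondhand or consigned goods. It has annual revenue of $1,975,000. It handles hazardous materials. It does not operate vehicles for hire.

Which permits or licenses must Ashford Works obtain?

General Business Permit

Art. I. handles hazardous materials → exempt from Compliance Registration.
Art. II. revenue $1,975,000 ≥ $875,000 → Trade License not required.
Art. III. does not sell secondhand or consigned goods; handles hazardous materials; manufactures goods on the premises → Operating Permit not required.
Art. IV. revenue $1,975,000 ≥ $275,000; does not sell secondhand or consigned goods → Compliance Permit not required.
Art. V. revenue $1,975,000 > $1,950,000; manufactures goods on the premises → Municipal Authorization not required.
Art. VI. is a home-based business → exempt from Hazardous Materials Authorization.
Art. VII. manufactures goods on the premises; serves alcohol for on-premises consumption; is a home-based business → General Business Permit required.
Art. VIII. manufactures goods on the premises; does not sell secondhand or consigned goods → Regulatory Permit not required.
Art. IX. is a home-based business → Compliance Registration required.
Art. X. handles hazardous materials → Hazardous Materials Authorization required.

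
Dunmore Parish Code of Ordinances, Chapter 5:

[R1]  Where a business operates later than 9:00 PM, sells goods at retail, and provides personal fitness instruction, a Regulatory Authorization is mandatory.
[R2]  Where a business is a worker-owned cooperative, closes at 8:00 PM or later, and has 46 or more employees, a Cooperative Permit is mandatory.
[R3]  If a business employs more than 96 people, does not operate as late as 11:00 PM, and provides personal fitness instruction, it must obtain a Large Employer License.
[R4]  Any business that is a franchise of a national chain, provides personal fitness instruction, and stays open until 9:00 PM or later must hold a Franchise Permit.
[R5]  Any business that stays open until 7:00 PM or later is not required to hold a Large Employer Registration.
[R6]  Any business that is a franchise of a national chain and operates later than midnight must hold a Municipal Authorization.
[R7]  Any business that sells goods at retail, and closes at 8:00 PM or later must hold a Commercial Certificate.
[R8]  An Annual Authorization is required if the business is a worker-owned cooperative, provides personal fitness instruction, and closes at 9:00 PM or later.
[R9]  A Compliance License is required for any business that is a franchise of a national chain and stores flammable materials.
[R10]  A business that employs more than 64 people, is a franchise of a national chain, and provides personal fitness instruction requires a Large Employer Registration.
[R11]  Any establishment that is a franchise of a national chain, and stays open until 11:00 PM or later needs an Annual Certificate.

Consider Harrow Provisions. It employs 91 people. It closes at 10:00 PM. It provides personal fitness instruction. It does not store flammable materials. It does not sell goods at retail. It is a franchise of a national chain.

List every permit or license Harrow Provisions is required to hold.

Franchise Permit

[R1] closes 10:00 PM, after 9:00 PM; does not sell goods at retail; provides personal fitness instruction → Regulatory Authorization not required.
[R2] is a franchise of a national chain (not: is a worker-owned cooperative); closes 10:00 PM, after 8:00 PM; employees 91 ≥ 46 → Cooperative Permit not required.
[R3] employees 91 ≤ 96; closes 10:00 PM, at/before 11:00 PM; provides personal fitness instruction → Large Employer License not required.
[R4] is a franchise of a national chain; provides personal fitness instruction; closes 10:00 PM, after 9:00 PM → Franchise Permit required.
[R5] closes 10:00 PM, after 7:00 PM → exempt from Large Employer Registration.
[R6] is a franchise of a national chain; closes 10:00 PM, at/before midnight → Municipal Authorization not required.
[R7] does not sell goods at retail; closes 10:00 PM, after 8:00 PM → Commercial Certificate not required.
[R8] is a franchise of a national chain (not: is a worker-owned cooperative); provides personal fitness instruction; closes 10:00 PM, after 9:00 PM → Annual Authorization not required.
[R9] is a franchise of a national chain; does not store flammable materials → Compliance License not required.
[R10] employees 91 > 64; is a franchise of a national chain; provides personal fitness instruction → Large Employer Registration required.
[R11] is a franchise of a national chain; closes 10:00 PM, at/before 11:00 PM → Annual Certificate not required.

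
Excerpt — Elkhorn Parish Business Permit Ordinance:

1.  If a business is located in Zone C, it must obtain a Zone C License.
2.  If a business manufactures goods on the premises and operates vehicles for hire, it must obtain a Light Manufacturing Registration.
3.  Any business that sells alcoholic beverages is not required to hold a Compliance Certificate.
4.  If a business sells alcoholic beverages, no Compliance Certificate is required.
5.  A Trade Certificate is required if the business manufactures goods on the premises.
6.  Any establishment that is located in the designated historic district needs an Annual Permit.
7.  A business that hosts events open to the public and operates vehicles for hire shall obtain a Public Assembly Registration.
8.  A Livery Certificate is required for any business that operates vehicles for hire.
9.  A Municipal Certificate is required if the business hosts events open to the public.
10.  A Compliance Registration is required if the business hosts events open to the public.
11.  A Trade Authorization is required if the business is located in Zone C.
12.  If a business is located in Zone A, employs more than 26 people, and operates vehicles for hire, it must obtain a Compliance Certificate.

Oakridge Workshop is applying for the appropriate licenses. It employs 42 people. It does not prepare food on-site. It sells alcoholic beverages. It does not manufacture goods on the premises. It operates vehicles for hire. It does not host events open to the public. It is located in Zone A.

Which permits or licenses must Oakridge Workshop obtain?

Livery Certificate

1. is located in Zone A (not: is located in Zone C) → Zone C License not required.
2. does not manufacture goods on the premises; operates vehicles for hire → Light Manufacturing Registration not required.
3. sells alcoholic beverages → exempt from Compliance Certificate.
4. sells alcoholic beverages → exempt from Compliance Certificate.
5. does not manufacture goods on the premises → Trade Certificate not required.
6. is located in Zone A (not: is located in the designated historic district) → Annual Permit not required.
7. does not host events open to the public; operates vehicles for hire → Public Assembly Registration not required.
8. operates vehicles for hire → Livery Certificate required.
9. does not host events open to the public → Municipal Certificate not required.
10. does not host events open to the public → Compliance Registration not required.
11. is located in Zone A (not: is located in Zone C) → Trade Authorization not required.
12. is located in Zone A; employees 42 > 26; operates vehicles for hire → Compliance Certificate required.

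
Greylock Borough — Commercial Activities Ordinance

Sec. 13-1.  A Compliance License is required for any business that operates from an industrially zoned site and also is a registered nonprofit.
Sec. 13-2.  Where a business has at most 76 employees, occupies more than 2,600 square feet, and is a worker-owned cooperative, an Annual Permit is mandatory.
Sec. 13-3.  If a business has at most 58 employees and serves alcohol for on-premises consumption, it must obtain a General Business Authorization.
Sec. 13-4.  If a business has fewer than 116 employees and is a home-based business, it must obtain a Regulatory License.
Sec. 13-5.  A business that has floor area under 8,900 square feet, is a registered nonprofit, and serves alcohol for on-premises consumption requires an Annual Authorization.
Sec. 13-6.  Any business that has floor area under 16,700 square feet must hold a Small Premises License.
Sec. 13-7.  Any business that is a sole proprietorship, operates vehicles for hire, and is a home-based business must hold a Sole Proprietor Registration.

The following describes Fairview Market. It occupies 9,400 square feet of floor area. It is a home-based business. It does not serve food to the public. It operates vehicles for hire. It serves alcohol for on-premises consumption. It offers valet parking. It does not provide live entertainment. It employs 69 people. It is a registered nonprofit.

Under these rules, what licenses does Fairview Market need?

Sec. 13-1. is a home-based business (not: operates from an industrially zoned site); is a registered nonprofit → Compliance License not required.
Sec. 13-2. employees 69 ≤ 76; floor area 9,400 square feet > 2,600 square feet; is a registered nonprofit (not: is a worker-owned cooperative) → Annual Permit not required.
Sec. 13-3. employees 69 > 58; serves alcohol for on-premises consumption → General Business Authorization not required.
Sec. 13-4. employees 69 < 116; is a home-based business → Regulatory License required.
Sec. 13-5. floor area 9,400 square feet ≥ 8,900 square feet; is a registered nonprofit; serves alcohol for on-premises consumption → Annual Authorization not required.
Sec. 13-6. floor area 9,400 square feet < 16,700 square feet → Small Premises License required.
Sec. 13-7. is a registered nonprofit (not: is a sole proprietorship); operates vehicles for hire; is a home-based business → Sole Proprietor Registration not required.

Regulatory License, Small Premises License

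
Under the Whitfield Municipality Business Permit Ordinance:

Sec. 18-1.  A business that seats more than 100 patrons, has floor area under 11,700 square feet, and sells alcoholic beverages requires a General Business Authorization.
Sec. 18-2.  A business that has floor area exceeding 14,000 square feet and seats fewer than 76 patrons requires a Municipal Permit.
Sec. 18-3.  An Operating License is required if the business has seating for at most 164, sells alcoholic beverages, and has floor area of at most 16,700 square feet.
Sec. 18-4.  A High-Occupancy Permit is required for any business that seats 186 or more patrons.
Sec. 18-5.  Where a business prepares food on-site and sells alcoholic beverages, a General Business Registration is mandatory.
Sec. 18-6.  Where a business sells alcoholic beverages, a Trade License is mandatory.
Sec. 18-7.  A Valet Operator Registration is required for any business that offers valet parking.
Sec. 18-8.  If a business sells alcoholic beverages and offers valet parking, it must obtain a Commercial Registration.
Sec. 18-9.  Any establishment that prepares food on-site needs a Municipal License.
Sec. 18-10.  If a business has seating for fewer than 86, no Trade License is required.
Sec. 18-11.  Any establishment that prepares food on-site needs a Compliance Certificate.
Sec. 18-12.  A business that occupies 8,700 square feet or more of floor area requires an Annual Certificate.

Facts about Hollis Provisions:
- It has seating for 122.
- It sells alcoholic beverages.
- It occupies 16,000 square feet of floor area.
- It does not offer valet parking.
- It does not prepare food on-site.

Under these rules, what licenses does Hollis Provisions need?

Sec. 18-1. seating 122 > 100; floor area 16,000 square feet ≥ 11,700 square feet; sells alcoholic beverages → General Business Authorization not required.
Sec. 18-2. floor area 16,000 square feet > 14,000 square feet; seating 122 ≥ 76 → Municipal Permit not required.
Sec. 18-3. seating 122 ≤ 164; sells alcoholic beverages; floor area 16,000 square feet ≤ 16,700 square feet → Operating License required.
Sec. 18-4. seating 122 < 186 → High-Occupancy Permit not required.
Sec. 18-5. does not prepare food on-site; sells alcoholic beverages → General Business Registration not required.
Sec. 18-6. sells alcoholic beverages → Trade License required.
Sec. 18-7. does not offer valet parking → Valet Operator Registration not required.
Sec. 18-8. sells alcoholic beverages; does not offer valet parking → Commercial Registration not required.
Sec. 18-9. does not prepare food on-site → Municipal License not required.
Sec. 18-10. seating 122 ≥ 86 → Trade License exemption does not apply.
Sec. 18-11. does not prepare food on-site → Compliance Certificate not required.
Sec. 18-12. floor area 16,000 square feet ≥ 8,700 square feet → Annual Certificate required.

Annual Certificate, Operating License, Trade License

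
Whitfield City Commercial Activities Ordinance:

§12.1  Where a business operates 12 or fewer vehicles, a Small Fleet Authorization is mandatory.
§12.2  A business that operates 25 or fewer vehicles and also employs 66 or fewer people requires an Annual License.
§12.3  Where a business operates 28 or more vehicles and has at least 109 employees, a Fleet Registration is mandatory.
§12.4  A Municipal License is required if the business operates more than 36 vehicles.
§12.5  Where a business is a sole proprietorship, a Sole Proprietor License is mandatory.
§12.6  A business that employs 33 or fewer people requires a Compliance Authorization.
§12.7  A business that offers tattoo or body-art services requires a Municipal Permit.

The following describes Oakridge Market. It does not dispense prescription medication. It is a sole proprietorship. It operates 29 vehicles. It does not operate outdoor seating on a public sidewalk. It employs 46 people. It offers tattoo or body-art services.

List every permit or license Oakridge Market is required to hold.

§12.1 vehicles 29 > 12 → Small Fleet Authorization not required.
§12.2 vehicles 29 > 25; employees 46 ≤ 66 → Annual License not required.
§12.3 vehicles 29 ≥ 28; employees 46 < 109 → Fleet Registration not required.
§12.4 vehicles 29 ≤ 36 → Municipal License not required.
§12.5 is a sole proprietorship → Sole Proprietor License required.
§12.6 employees 46 > 33 → Compliance Authorization not required.
§12.7 offers tattoo or body-art services → Municipal Permit required.

Municipal Permit, Sole Proprietor License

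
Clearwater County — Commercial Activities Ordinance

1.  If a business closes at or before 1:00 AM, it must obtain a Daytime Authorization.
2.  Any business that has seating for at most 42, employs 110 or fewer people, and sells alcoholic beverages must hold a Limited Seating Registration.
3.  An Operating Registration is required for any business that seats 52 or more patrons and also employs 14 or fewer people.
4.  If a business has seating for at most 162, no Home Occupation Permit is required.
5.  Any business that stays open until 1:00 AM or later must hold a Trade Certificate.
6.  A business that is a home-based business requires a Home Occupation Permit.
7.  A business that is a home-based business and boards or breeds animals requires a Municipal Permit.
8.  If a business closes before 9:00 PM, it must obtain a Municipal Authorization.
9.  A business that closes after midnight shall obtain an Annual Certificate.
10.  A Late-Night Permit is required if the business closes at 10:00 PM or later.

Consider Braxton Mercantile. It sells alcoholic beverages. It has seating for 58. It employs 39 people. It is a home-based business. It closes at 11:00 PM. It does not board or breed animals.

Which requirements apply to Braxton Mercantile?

Daytime Authorization, Late-Night Permit

1. closes 11:00 PM, at/before 1:00 AM → Daytime Authorization required.
2. seating 58 > 42; employees 39 ≤ 110; sells alcoholic beverages → Limited Seating Registration not required.
3. seating 58 ≥ 52; employees 39 > 14 → Operating Registration not required.
4. seating 58 ≤ 162 → exempt from Home Occupation Permit.
5. closes 11:00 PM, at/before 1:00 AM → Trade Certificate not required.
6. is a home-based business → Home Occupation Permit required.
7. is a home-based business; does not board or breed animals → Municipal Permit not required.
8. closes 11:00 PM, after 9:00 PM → Municipal Authorization not required.
9. closes 11:00 PM, at/before midnight → Annual Certificate not required.
10. closes 11:00 PM, after 10:00 PM → Late-Night Permit required.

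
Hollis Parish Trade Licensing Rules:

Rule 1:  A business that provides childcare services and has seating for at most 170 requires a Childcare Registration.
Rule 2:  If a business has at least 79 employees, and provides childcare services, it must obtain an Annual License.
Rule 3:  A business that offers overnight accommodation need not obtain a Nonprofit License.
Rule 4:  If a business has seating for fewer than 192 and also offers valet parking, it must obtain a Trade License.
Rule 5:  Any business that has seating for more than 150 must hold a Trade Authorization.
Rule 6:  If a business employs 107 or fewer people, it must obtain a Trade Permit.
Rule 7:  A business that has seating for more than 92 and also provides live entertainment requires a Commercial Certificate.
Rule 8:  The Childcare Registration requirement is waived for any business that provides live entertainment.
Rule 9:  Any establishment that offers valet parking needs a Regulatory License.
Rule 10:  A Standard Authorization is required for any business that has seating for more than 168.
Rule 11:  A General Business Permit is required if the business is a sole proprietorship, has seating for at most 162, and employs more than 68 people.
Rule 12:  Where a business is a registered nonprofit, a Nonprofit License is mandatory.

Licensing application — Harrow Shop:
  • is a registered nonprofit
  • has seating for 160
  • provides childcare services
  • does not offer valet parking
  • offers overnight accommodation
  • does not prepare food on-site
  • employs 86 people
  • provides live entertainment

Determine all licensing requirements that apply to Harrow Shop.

Annual License, Commercial Certificate, Trade Authorization, Trade Permit

Rule 1: provides childcare services; seating 160 ≤ 170 → Childcare Registration required.
Rule 2: employees 86 ≥ 79; provides childcare services → Annual License required.
Rule 3: offers overnight accommodation → exempt from Nonprofit License.
Rule 4: seating 160 < 192; does not offer valet parking → Trade License not required.
Rule 5: seating 160 > 150 → Trade Authorization required.
Rule 6: employees 86 ≤ 107 → Trade Permit required.
Rule 7: seating 160 > 92; provides live entertainment → Commercial Certificate required.
Rule 8: provides live entertainment → exempt from Childcare Registration.
Rule 9: does not offer valet parking → Regulatory License not required.
Rule 10: seating 160 ≤ 168 → Standard Authorization not required.
Rule 11: is a registered nonprofit (not: is a sole proprietorship); seating 160 ≤ 162; employees 86 > 68 → General Business Permit not required.
Rule 12: is a registered nonprofit → Nonprofit License required.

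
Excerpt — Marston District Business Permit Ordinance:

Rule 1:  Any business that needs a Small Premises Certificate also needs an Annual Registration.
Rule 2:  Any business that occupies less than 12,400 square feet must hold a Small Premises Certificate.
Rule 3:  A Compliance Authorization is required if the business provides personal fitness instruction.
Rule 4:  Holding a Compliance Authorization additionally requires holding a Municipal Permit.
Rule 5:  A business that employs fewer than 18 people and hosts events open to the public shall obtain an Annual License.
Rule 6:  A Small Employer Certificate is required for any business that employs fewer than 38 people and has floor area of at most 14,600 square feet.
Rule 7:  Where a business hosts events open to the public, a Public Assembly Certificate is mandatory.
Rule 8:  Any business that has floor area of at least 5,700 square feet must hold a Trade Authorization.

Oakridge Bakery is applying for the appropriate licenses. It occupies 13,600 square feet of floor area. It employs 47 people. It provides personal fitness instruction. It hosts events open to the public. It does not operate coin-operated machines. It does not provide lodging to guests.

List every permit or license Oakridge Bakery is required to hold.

Compliance Authorization, Municipal Permit, Public Assembly Certificate, Trade Authorization

Rule 1: Small Premises Certificate is not required → no effect.
Rule 2: floor area 13,600 square feet ≥ 12,400 square feet → Small Premises Certificate not required.
Rule 3: provides personal fitness instruction → Compliance Authorization required.
Rule 4: Compliance Authorization is required → Municipal Permit also required.
Rule 5: employees 47 ≥ 18; hosts events open to the public → Annual License not required.
Rule 6: employees 47 ≥ 38; floor area 13,600 square feet ≤ 14,600 square feet → Small Employer Certificate not required.
Rule 7: hosts events open to the public → Public Assembly Certificate required.
Rule 8: floor area 13,600 square feet ≥ 5,700 square feet → Trade Authorization required.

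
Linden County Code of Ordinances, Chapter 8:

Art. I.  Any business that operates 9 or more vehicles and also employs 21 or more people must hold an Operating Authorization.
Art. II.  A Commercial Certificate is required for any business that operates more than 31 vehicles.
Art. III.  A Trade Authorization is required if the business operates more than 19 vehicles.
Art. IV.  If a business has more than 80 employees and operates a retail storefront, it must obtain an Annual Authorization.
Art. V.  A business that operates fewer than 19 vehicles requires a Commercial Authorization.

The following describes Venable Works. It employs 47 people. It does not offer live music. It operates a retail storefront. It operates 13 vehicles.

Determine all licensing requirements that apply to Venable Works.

Art. I. vehicles 13 ≥ 9; employees 47 ≥ 21 → Operating Authorization required.
Art. II. vehicles 13 ≤ 31 → Commercial Certificate not required.
Art. III. vehicles 13 ≤ 19 → Trade Authorization not required.
Art. IV. employees 47 ≤ 80; operates a retail storefront → Annual Authorization not required.
Art. V. vehicles 13 < 19 → Commercial Authorization required.

Commercial Authorization, Operating Authorization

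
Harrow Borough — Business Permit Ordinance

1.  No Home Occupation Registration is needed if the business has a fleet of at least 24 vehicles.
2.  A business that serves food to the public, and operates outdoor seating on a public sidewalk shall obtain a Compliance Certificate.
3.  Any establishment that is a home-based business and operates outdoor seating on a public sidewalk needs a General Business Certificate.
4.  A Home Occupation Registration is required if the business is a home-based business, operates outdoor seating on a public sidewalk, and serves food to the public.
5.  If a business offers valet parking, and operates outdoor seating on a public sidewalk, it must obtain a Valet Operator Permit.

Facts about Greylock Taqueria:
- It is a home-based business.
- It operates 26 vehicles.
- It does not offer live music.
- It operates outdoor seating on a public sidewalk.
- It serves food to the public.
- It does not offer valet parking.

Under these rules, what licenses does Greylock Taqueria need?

1. vehicles 26 ≥ 24 → exempt from Home Occupation Registration.
2. serves food to the public; operates outdoor seating on a public sidewalk → Compliance Certificate required.
3. is a home-based business; operates outdoor seating on a public sidewalk → General Business Certificate required.
4. is a home-based business; operates outdoor seating on a public sidewalk; serves food to the public → Home Occupation Registration required.
5. does not offer valet parking; operates outdoor seating on a public sidewalk → Valet Operator Permit not required.

Compliance Certificate, General Business Certificate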